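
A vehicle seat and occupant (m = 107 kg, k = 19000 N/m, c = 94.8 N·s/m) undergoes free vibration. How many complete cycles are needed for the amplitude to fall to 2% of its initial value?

19 cycles

ζ = c/(2√(km)) = 94.8/(2√(19000 × 107)) = 94.8/2852 = 0.03324.
Logarithmic decrement δ = 2πζ/√(1 − ζ²) = 2π × 0.03324/√(1 − 0.00111) = 0.2090.
x_n/x₀ = e^(−nδ) ≤ 0.02; take ln: n ≥ ln(1/0.02)/δ = 3.912/0.2090 = 18.72.
So 19 complete cycles are required.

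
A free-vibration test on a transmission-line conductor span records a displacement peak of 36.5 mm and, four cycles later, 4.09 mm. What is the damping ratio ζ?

Logarithmic decrement δ = (1/n)·ln(x₀/x_n) = (1/4)·ln(36.5/4.09) = (1/4)·ln(8.924) = 0.5472.
ζ = δ/√(4π² + δ²) = 0.5472/√(39.48 + 0.299) = 0.5472/6.307 = 0.08676.

0.0868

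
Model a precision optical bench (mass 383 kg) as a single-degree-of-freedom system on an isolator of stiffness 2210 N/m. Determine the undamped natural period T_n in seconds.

ω_n = √(k/m) = √(2210/383) = √5.770 = 2.402 rad/s.
T_n = 2π/ω_n = 6.283/2.402 = 2.616 s.

2.62 s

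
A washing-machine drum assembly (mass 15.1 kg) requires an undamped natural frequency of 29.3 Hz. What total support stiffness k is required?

512000 N/m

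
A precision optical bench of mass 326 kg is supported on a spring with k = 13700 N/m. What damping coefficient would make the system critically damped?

4230 N·s/m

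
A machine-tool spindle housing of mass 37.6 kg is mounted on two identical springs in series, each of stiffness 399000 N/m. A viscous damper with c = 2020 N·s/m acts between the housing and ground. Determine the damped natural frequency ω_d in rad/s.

Series springs: 1/k_eq = 2/399000, so k_eq = 399000/2 = 199500 N/m.
ω_n = √(k_eq/m) = √(199500/37.6) = 72.84 rad/s.
Critical damping c_c = 2√(k_eq·m) = 2√(199500 × 37.6) = 5478 N·s/m, so ζ = c/c_c = 2020/5478 = 0.3688.
ω_d = ω_n√(1 − ζ²) = 72.84 × √(1 − 0.136) = 67.71 rad/s.

67.7 rad/s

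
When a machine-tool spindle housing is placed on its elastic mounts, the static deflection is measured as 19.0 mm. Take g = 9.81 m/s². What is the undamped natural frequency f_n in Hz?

3.62 Hz

ω_n = √(g/δ_st) = √(9.81/0.0190) = √516.3 = 22.72 rad/s.
f_n = ω_n/(2π) = 22.72/6.283 = 3.616 Hz.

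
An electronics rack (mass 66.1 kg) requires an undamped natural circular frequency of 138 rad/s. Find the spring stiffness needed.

1260000 N/m

k = m·ω_n² = 66.1 × 138.0² = 66.1 × 19040 = 1259000 N/m.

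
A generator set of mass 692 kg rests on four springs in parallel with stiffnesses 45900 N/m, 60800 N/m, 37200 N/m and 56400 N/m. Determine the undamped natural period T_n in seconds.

Parallel springs add: k_eq = 45900 + 60800 + 37200 + 56400 = 200300 N/m.
ω_n = √(k_eq/m) = √(200300/692) = √289.5 = 17.01 rad/s.
T_n = 2π/ω_n = 6.283/17.01 = 0.3693 s.

0.369 s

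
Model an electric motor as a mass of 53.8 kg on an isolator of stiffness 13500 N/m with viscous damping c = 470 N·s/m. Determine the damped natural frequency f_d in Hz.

2.42 Hz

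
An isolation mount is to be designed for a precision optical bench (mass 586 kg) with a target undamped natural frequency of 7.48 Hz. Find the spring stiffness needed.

ω_n = 2πf_n = 2π × 7.48 = 47.00 rad/s.
k = m·ω_n² = 586 × 47.00² = 586 × 2209 = 1294000 N/m.

1290000 N/m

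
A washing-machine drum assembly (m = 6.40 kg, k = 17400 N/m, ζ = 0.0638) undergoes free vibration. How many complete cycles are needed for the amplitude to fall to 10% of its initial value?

6 cycles

Logarithmic decrement δ = 2πζ/√(1 − ζ²) = 2π × 0.06380/√(1 − 0.00407) = 0.4017.
x_n/x₀ = e^(−nδ) ≤ 0.1; take ln: n ≥ ln(1/0.1)/δ = 2.303/0.4017 = 5.732.
So 6 complete cycles are required.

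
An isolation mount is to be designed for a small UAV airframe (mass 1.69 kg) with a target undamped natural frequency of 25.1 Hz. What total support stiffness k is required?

42000 N/m

ω_n = 2πf_n = 2π × 25.1 = 157.7 rad/s.
k = m·ω_n² = 1.69 × 157.7² = 1.69 × 24870 = 42030 N/m.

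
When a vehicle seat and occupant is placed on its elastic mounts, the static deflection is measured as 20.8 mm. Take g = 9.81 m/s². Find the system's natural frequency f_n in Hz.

3.46 Hz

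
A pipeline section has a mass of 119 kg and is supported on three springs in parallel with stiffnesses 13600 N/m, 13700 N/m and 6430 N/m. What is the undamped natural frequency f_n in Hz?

Parallel springs add: k_eq = 13600 + 13700 + 6430 = 33730 N/m.
ω_n = √(k_eq/m) = √(33730/119) = √283.4 = 16.84 rad/s.
f_n = ω_n/(2π) = 16.84/6.283 = 2.680 Hz.

2.68 Hz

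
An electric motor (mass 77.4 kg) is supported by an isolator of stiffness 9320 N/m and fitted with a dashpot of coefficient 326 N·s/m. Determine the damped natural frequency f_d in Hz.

1.71 Hz

ω_n = √(k/m) = √(9320/77.4) = 10.97 rad/s.
Critical damping c_c = 2√(k·m) = 2√(9320 × 77.4) = 1699 N·s/m, so ζ = c/c_c = 326/1699 = 0.1919.
ω_d = ω_n√(1 − ζ²) = 10.97 × √(1 − 0.0368) = 10.77 rad/s.
f_d = ω_d/(2π) = 1.714 Hz.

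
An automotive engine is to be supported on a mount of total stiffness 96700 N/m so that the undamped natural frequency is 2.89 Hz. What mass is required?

293 kg

ω_n = 2πf_n = 2π × 2.89 = 18.16 rad/s.
m = k/ω_n² = 96700/18.16² = 96700/329.7 = 293.3 kg.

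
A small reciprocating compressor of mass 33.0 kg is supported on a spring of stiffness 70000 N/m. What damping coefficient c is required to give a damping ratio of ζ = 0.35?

c_c = 2√(k·m) = 2√(70000 × 33.0) = 3040 N·s/m.
c = ζ·c_c = 0.35 × 3040 = 1064 N·s/m.

1060 N·s/m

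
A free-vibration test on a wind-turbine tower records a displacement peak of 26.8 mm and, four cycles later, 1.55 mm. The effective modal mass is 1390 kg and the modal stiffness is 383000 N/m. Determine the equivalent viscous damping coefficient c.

Logarithmic decrement δ = (1/n)·ln(x₀/x_n) = (1/4)·ln(26.8/1.55) = (1/4)·ln(17.29) = 0.7125.
ζ = δ/√(4π² + δ²) = 0.7125/√(39.48 + 0.508) = 0.7125/6.323 = 0.1127.
c = ζ · 2√(km) = 0.1127 × 2√(383000 × 1390) = 0.1127 × 46150 = 5200 N·s/m.

5200 N·s/m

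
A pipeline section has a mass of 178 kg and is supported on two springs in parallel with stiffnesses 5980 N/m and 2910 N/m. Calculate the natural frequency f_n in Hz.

1.12 Hz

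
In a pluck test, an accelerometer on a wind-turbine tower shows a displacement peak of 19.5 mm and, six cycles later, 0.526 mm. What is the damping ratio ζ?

0.0954

Logarithmic decrement δ = (1/n)·ln(x₀/x_n) = (1/6)·ln(19.5/0.526) = (1/6)·ln(37.07) = 0.6021.
ζ = δ/√(4π² + δ²) = 0.6021/√(39.48 + 0.363) = 0.6021/6.312 = 0.09540.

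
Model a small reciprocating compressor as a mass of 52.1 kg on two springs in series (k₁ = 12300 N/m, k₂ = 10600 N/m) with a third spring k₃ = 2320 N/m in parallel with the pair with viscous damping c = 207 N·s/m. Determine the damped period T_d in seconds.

0.513 s

Series pair: k_s = k₁k₂/(k₁+k₂) = (12300)(10600)/(12300 + 10600) = 5693 N/m. In parallel with k₃: k_eq = 5693 + 2320 = 8013 N/m.
ω_n = √(k_eq/m) = √(8013/52.1) = 12.40 rad/s.
Critical damping c_c = 2√(k_eq·m) = 2√(8013 × 52.1) = 1292 N·s/m, so ζ = c/c_c = 207/1292 = 0.1602.
ω_d = ω_n√(1 − ζ²) = 12.40 × √(1 − 0.0257) = 12.24 rad/s.
T_d = 2π/ω_d = 0.5133 s.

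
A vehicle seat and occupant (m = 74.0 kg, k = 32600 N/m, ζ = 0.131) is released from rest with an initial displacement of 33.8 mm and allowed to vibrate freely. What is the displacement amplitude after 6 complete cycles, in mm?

Logarithmic decrement δ = 2πζ/√(1 − ζ²) = 2π × 0.1310/√(1 − 0.0172) = 0.8303.
After n cycles, x_n/x₀ = e^(−nδ), so x_6 = 33.8 × e^(−6 × 0.8303) = 33.8 × 0.006864 = 0.2320 mm.

0.232 mm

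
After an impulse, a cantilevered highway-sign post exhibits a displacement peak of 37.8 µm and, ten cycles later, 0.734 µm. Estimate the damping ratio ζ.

0.0626

Logarithmic decrement δ = (1/n)·ln(x₀/x_n) = (1/10)·ln(37.8/0.734) = (1/10)·ln(51.50) = 0.3942.
ζ = δ/√(4π² + δ²) = 0.3942/√(39.48 + 0.155) = 0.3942/6.296 = 0.06261.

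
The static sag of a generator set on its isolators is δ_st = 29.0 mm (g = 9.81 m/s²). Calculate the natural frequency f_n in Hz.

2.93 Hz

ω_n = √(g/δ_st) = √(9.81/0.0290) = √338.3 = 18.39 rad/s.
f_n = ω_n/(2π) = 18.39/6.283 = 2.927 Hz.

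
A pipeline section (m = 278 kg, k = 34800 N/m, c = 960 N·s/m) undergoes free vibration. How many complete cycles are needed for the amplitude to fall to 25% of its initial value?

ζ = c/(2√(km)) = 960/(2√(34800 × 278)) = 960/6221 = 0.1543.
Logarithmic decrement δ = 2πζ/√(1 − ζ²) = 2π × 0.1543/√(1 − 0.0238) = 0.9814.
x_n/x₀ = e^(−nδ) ≤ 0.25; take ln: n ≥ ln(1/0.25)/δ = 1.386/0.9814 = 1.413.
So 2 complete cycles are required.

2 cycles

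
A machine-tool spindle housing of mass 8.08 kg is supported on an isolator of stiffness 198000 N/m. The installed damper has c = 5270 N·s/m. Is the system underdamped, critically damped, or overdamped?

c_c = 2√(k·m) = 2530 N·s/m; ζ = c/c_c = 5270/2530 = 2.08.
Since ζ > 1 the system is overdamped.

overdamped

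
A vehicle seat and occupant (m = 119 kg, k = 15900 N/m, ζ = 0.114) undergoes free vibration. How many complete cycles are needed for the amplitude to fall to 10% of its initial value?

4 cycles

Logarithmic decrement δ = 2πζ/√(1 − ζ²) = 2π × 0.1140/√(1 − 0.0130) = 0.7210.
x_n/x₀ = e^(−nδ) ≤ 0.1; take ln: n ≥ ln(1/0.1)/δ = 2.303/0.7210 = 3.194.
So 4 complete cycles are required.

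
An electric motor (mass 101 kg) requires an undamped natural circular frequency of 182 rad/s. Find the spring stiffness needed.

3350000 N/m

k = m·ω_n² = 101 × 182.0² = 101 × 33120 = 3346000 N/m.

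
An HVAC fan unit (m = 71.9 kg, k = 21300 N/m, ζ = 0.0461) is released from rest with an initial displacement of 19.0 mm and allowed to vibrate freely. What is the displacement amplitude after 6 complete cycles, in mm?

Logarithmic decrement δ = 2πζ/√(1 − ζ²) = 2π × 0.04610/√(1 − 0.00213) = 0.2900.
After n cycles, x_n/x₀ = e^(−nδ), so x_6 = 19.0 × e^(−6 × 0.2900) = 19.0 × 0.1756 = 3.336 mm.

3.34 mm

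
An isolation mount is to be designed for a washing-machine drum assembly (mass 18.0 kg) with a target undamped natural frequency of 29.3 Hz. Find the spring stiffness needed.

ω_n = 2πf_n = 2π × 29.3 = 184.1 rad/s.
k = m·ω_n² = 18.0 × 184.1² = 18.0 × 33890 = 610100 N/m.

610000 N/m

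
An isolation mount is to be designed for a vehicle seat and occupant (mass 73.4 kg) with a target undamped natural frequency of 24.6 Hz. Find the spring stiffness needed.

1750000 N/m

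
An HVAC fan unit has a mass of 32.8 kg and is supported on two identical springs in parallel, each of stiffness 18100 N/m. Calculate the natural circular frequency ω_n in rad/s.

33.2 rad/s

Parallel springs add: k_eq = 2 × 18100 = 36200 N/m.
ω_n = √(k_eq/m) = √(36200/32.8) = √1104 = 33.22 rad/s.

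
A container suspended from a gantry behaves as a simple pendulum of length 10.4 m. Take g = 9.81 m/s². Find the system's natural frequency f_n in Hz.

0.155 Hz

For a simple pendulum ω_n = √(g/L) = √(9.81/10.4) = √0.9433 = 0.9712 rad/s.
f_n = ω_n/(2π) = 0.9712/6.283 = 0.1546 Hz.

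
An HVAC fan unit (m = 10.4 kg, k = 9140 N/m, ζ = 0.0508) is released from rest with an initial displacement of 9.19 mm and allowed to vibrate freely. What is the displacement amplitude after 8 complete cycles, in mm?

0.713 mm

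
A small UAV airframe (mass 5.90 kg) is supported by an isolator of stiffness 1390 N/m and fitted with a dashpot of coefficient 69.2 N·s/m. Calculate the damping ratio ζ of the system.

ω_n = √(k/m) = √(1390/5.90) = 15.35 rad/s.
Critical damping c_c = 2√(k·m) = 2√(1390 × 5.90) = 181.1 N·s/m, so ζ = c/c_c = 69.2/181.1 = 0.3821.

0.382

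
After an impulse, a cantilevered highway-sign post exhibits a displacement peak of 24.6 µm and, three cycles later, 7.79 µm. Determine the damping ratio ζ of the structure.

Logarithmic decrement δ = (1/n)·ln(x₀/x_n) = (1/3)·ln(24.6/7.79) = (1/3)·ln(3.158) = 0.3833.
ζ = δ/√(4π² + δ²) = 0.3833/√(39.48 + 0.147) = 0.3833/6.295 = 0.06089.

0.0609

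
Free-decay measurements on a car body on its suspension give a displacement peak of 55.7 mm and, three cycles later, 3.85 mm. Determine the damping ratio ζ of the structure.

0.140

Logarithmic decrement δ = (1/n)·ln(x₀/x_n) = (1/3)·ln(55.7/3.85) = (1/3)·ln(14.47) = 0.8906.
ζ = δ/√(4π² + δ²) = 0.8906/√(39.48 + 0.793) = 0.8906/6.346 = 0.1403.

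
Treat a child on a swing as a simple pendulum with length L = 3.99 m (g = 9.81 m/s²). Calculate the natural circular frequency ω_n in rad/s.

1.57 rad/s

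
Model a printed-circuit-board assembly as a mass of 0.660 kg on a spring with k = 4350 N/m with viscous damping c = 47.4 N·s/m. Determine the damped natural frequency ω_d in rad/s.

ω_n = √(k/m) = √(4350/0.660) = 81.18 rad/s.
Critical damping c_c = 2√(k·m) = 2√(4350 × 0.660) = 107.2 N·s/m, so ζ = c/c_c = 47.4/107.2 = 0.4423.
ω_d = ω_n√(1 − ζ²) = 81.18 × √(1 − 0.196) = 72.81 rad/s.

72.8 rad/s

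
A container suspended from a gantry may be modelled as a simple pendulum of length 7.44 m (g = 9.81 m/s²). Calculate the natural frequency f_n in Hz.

For a simple pendulum ω_n = √(g/L) = √(9.81/7.44) = √1.319 = 1.148 rad/s.
f_n = ω_n/(2π) = 1.148/6.283 = 0.1828 Hz.

0.183 Hz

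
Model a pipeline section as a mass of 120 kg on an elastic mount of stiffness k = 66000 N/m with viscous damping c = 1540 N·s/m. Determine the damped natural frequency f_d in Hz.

3.59 Hz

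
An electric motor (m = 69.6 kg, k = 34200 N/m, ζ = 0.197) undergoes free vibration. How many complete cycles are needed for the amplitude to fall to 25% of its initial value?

2 cycles

Logarithmic decrement δ = 2πζ/√(1 − ζ²) = 2π × 0.1970/√(1 − 0.0388) = 1.263.
x_n/x₀ = e^(−nδ) ≤ 0.25; take ln: n ≥ ln(1/0.25)/δ = 1.386/1.263 = 1.098.
So 2 complete cycles are required.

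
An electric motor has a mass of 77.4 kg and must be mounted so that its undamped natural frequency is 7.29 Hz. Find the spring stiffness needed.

162000 N/m

ω_n = 2πf_n = 2π × 7.29 = 45.80 rad/s.
k = m·ω_n² = 77.4 × 45.80² = 77.4 × 2098 = 162400 N/m.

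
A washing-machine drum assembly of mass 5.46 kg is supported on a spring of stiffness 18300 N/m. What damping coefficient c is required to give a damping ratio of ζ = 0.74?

c_c = 2√(k·m) = 2√(18300 × 5.46) = 632.2 N·s/m.
c = ζ·c_c = 0.74 × 632.2 = 467.8 N·s/m.

468 N·s/m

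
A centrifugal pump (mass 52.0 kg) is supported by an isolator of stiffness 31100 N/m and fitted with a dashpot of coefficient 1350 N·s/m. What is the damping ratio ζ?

0.531

ω_n = √(k/m) = √(31100/52.0) = 24.46 rad/s.
Critical damping c_c = 2√(k·m) = 2√(31100 × 52.0) = 2543 N·s/m, so ζ = c/c_c = 1350/2543 = 0.5308.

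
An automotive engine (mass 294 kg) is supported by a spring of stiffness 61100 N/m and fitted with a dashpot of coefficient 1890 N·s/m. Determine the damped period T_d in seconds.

0.447 s

ω_n = √(k/m) = √(61100/294) = 14.42 rad/s.
Critical damping c_c = 2√(k·m) = 2√(61100 × 294) = 8477 N·s/m, so ζ = c/c_c = 1890/8477 = 0.2230.
ω_d = ω_n√(1 − ζ²) = 14.42 × √(1 − 0.0497) = 14.05 rad/s.
T_d = 2π/ω_d = 0.4471 s.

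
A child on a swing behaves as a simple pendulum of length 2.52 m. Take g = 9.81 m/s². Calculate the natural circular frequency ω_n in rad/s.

For a simple pendulum ω_n = √(g/L) = √(9.81/2.52) = √3.893 = 1.973 rad/s.

1.97 rad/s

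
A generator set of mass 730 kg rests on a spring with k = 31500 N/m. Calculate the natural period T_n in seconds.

0.957 s

ω_n = √(k/m) = √(31500/730) = √43.15 = 6.569 rad/s.
T_n = 2π/ω_n = 6.283/6.569 = 0.9565 s.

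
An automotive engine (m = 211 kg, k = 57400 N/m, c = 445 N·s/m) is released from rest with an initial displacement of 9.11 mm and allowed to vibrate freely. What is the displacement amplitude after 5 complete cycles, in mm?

ζ = c/(2√(km)) = 445/(2√(57400 × 211)) = 445/6960 = 0.06393.
Logarithmic decrement δ = 2πζ/√(1 − ζ²) = 2π × 0.06393/√(1 − 0.00409) = 0.4025.
After n cycles, x_n/x₀ = e^(−nδ), so x_5 = 9.11 × e^(−5 × 0.4025) = 9.11 × 0.1336 = 1.217 mm.

1.22 mm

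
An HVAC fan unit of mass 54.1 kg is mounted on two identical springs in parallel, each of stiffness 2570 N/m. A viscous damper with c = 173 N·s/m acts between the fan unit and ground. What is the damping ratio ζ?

Parallel springs add: k_eq = 2 × 2570 = 5140 N/m.
ω_n = √(k_eq/m) = √(5140/54.1) = 9.747 rad/s.
Critical damping c_c = 2√(k_eq·m) = 2√(5140 × 54.1) = 1055 N·s/m, so ζ = c/c_c = 173/1055 = 0.1640.

0.164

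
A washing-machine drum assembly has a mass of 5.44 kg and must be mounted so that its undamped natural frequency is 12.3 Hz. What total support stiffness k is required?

ω_n = 2πf_n = 2π × 12.3 = 77.28 rad/s.
k = m·ω_n² = 5.44 × 77.28² = 5.44 × 5973 = 32490 N/m.

32500 N/m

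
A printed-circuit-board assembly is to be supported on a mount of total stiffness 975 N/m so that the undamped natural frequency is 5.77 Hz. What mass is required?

0.742 kg

ω_n = 2πf_n = 2π × 5.77 = 36.25 rad/s.
m = k/ω_n² = 975/36.25² = 975/1314 = 0.7418 kg.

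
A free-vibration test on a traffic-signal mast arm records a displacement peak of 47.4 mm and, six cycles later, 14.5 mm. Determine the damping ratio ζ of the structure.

0.0314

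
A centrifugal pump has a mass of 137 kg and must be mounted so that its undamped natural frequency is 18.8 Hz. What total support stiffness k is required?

1910000 N/m

ω_n = 2πf_n = 2π × 18.8 = 118.1 rad/s.
k = m·ω_n² = 137 × 118.1² = 137 × 13950 = 1912000 N/m.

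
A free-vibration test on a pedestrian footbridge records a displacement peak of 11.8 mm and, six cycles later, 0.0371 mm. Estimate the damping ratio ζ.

0.151

Logarithmic decrement δ = (1/n)·ln(x₀/x_n) = (1/6)·ln(11.8/0.0371) = (1/6)·ln(318.1) = 0.9604.
ζ = δ/√(4π² + δ²) = 0.9604/√(39.48 + 0.922) = 0.9604/6.356 = 0.1511.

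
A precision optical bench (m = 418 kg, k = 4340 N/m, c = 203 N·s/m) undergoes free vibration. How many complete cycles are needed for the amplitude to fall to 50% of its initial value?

ζ = c/(2√(km)) = 203/(2√(4340 × 418)) = 203/2694 = 0.07536.
Logarithmic decrement δ = 2πζ/√(1 − ζ²) = 2π × 0.07536/√(1 − 0.00568) = 0.4748.
x_n/x₀ = e^(−nδ) ≤ 0.5; take ln: n ≥ ln(1/0.5)/δ = 0.6931/0.4748 = 1.460.
So 2 complete cycles are required.

2 cycles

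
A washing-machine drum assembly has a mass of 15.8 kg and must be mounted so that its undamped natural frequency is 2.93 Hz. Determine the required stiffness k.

5350 N/m

ω_n = 2πf_n = 2π × 2.93 = 18.41 rad/s.
k = m·ω_n² = 15.8 × 18.41² = 15.8 × 338.9 = 5355 N/m.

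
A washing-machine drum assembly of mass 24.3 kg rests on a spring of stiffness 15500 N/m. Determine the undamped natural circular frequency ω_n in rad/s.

25.3 rad/s

ω_n = √(k/m) = √(15500/24.3) = √637.9 = 25.26 rad/s.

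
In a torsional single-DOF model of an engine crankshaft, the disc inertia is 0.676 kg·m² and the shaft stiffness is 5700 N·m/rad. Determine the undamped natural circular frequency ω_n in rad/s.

ω_n = √(k_t/J) = √(5700/0.676) = √8432 = 91.83 rad/s.

91.8 rad/s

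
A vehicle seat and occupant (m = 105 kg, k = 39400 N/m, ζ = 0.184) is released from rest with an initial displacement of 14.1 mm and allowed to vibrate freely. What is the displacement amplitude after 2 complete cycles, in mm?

Logarithmic decrement δ = 2πζ/√(1 − ζ²) = 2π × 0.1840/√(1 − 0.0339) = 1.176.
After n cycles, x_n/x₀ = e^(−nδ), so x_2 = 14.1 × e^(−2 × 1.176) = 14.1 × 0.09514 = 1.342 mm.

1.34 mm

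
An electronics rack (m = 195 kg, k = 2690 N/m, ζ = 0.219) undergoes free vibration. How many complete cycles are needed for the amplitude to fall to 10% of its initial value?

Logarithmic decrement δ = 2πζ/√(1 − ζ²) = 2π × 0.2190/√(1 − 0.0480) = 1.410.
x_n/x₀ = e^(−nδ) ≤ 0.1; take ln: n ≥ ln(1/0.1)/δ = 2.303/1.410 = 1.633.
So 2 complete cycles are required.

2 cycles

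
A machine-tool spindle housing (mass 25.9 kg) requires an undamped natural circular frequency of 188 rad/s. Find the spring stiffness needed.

k = m·ω_n² = 25.9 × 188.0² = 25.9 × 35340 = 915400 N/m.

915000 N/m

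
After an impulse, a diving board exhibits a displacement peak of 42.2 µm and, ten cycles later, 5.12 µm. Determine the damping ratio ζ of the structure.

0.0336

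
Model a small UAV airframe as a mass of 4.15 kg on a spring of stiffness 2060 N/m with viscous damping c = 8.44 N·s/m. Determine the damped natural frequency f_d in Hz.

3.54 Hz

ω_n = √(k/m) = √(2060/4.15) = 22.28 rad/s.
Critical damping c_c = 2√(k·m) = 2√(2060 × 4.15) = 184.9 N·s/m, so ζ = c/c_c = 8.44/184.9 = 0.04564.
ω_d = ω_n√(1 − ζ²) = 22.28 × √(1 − 0.00208) = 22.26 rad/s.
f_d = ω_d/(2π) = 3.542 Hz.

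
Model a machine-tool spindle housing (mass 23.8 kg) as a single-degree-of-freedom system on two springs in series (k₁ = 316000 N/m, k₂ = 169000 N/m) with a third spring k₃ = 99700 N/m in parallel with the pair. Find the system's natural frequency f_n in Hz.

Series pair: k_s = k₁k₂/(k₁+k₂) = (316000)(169000)/(316000 + 169000) = 110100 N/m. In parallel with k₃: k_eq = 110100 + 99700 = 209800 N/m.
ω_n = √(k_eq/m) = √(209800/23.8) = √8816 = 93.89 rad/s.
f_n = ω_n/(2π) = 93.89/6.283 = 14.94 Hz.

14.9 Hz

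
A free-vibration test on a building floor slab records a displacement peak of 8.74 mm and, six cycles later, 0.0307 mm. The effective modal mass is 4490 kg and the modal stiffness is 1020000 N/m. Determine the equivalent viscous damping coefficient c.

20100 N·s/m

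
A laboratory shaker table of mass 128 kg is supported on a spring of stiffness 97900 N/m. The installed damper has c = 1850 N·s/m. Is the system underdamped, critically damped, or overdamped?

c_c = 2√(k·m) = 7080 N·s/m; ζ = c/c_c = 1850/7080 = 0.261.
Since ζ < 1 the system is underdamped.

underdamped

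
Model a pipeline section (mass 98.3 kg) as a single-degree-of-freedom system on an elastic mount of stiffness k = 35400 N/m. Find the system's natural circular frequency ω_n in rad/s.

19.0 rad/s

ω_n = √(k/m) = √(35400/98.3) = √360.1 = 18.98 rad/s.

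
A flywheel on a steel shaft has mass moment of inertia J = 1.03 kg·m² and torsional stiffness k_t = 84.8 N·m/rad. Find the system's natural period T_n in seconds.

0.692 s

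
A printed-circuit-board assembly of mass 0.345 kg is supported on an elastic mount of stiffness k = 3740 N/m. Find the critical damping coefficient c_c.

c_c = 2√(k·m) = 2√(3740 × 0.345) = 2 × 35.92 = 71.84 N·s/m.

71.8 N·s/m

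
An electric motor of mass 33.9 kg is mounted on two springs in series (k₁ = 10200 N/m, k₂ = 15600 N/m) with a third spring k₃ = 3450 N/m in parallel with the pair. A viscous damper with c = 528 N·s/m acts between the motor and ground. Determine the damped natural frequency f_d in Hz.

Series pair: k_s = k₁k₂/(k₁+k₂) = (10200)(15600)/(10200 + 15600) = 6167 N/m. In parallel with k₃: k_eq = 6167 + 3450 = 9617 N/m.
ω_n = √(k_eq/m) = √(9617/33.9) = 16.84 rad/s.
Critical damping c_c = 2√(k_eq·m) = 2√(9617 × 33.9) = 1142 N·s/m, so ζ = c/c_c = 528/1142 = 0.4624.
ω_d = ω_n√(1 − ζ²) = 16.84 × √(1 − 0.214) = 14.93 rad/s.
f_d = ω_d/(2π) = 2.377 Hz.

2.38 Hz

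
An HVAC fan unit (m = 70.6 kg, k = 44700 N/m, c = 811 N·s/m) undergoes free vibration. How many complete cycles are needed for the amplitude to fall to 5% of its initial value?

3 cycles

ζ = c/(2√(km)) = 811/(2√(44700 × 70.6)) = 811/3553 = 0.2283.
Logarithmic decrement δ = 2πζ/√(1 − ζ²) = 2π × 0.2283/√(1 − 0.0521) = 1.473.
x_n/x₀ = e^(−nδ) ≤ 0.05; take ln: n ≥ ln(1/0.05)/δ = 2.996/1.473 = 2.034.
So 3 complete cycles are required.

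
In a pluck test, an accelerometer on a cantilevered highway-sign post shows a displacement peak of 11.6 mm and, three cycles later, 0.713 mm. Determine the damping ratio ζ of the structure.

Logarithmic decrement δ = (1/n)·ln(x₀/x_n) = (1/3)·ln(11.6/0.713) = (1/3)·ln(16.27) = 0.9298.
ζ = δ/√(4π² + δ²) = 0.9298/√(39.48 + 0.864) = 0.9298/6.352 = 0.1464.

0.146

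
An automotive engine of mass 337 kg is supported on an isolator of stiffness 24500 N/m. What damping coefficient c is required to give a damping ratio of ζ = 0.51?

2930 N·s/m

c_c = 2√(k·m) = 2√(24500 × 337) = 5747 N·s/m.
c = ζ·c_c = 0.51 × 5747 = 2931 N·s/m.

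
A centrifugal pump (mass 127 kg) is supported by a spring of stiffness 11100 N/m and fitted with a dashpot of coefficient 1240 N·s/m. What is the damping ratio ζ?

0.522

ω_n = √(k/m) = √(11100/127) = 9.349 rad/s.
Critical damping c_c = 2√(k·m) = 2√(11100 × 127) = 2375 N·s/m, so ζ = c/c_c = 1240/2375 = 0.5222.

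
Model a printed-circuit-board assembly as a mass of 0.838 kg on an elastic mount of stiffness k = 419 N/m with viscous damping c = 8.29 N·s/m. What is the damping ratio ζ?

ω_n = √(k/m) = √(419.0/0.838) = 22.36 rad/s.
Critical damping c_c = 2√(k·m) = 2√(419.0 × 0.838) = 37.48 N·s/m, so ζ = c/c_c = 8.29/37.48 = 0.2212.

0.221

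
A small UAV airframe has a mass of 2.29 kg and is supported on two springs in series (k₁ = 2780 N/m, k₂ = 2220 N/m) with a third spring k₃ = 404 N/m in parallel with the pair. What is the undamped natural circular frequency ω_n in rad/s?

26.7 rad/s

Series pair: k_s = k₁k₂/(k₁+k₂) = (2780)(2220)/(2780 + 2220) = 1234 N/m. In parallel with k₃: k_eq = 1234 + 404 = 1638 N/m.
ω_n = √(k_eq/m) = √(1638/2.29) = √715.4 = 26.75 rad/s.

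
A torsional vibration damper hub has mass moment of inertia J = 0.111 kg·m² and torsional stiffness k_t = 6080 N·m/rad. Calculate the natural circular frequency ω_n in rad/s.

234 rad/s

ω_n = √(k_t/J) = √(6080/0.111) = √54770 = 234.0 rad/s.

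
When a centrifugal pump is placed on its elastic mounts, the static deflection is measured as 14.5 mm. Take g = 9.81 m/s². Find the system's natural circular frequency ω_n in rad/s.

26.0 rad/s

ω_n = √(g/δ_st) = √(9.81/0.0145) = √676.6 = 26.01 rad/s.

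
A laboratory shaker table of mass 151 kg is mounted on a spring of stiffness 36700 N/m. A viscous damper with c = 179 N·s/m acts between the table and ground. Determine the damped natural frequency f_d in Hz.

ω_n = √(k/m) = √(36700/151) = 15.59 rad/s.
Critical damping c_c = 2√(k·m) = 2√(36700 × 151) = 4708 N·s/m, so ζ = c/c_c = 179/4708 = 0.03802.
ω_d = ω_n√(1 − ζ²) = 15.59 × √(1 − 0.00145) = 15.58 rad/s.
f_d = ω_d/(2π) = 2.479 Hz.

2.48 Hz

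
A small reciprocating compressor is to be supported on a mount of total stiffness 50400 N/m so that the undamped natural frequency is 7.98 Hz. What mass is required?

ω_n = 2πf_n = 2π × 7.98 = 50.14 rad/s.
m = k/ω_n² = 50400/50.14² = 50400/2514 = 20.05 kg.

20.0 kg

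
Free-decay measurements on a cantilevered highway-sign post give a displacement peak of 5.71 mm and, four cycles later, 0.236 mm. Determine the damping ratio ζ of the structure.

Logarithmic decrement δ = (1/n)·ln(x₀/x_n) = (1/4)·ln(5.71/0.236) = (1/4)·ln(24.19) = 0.7965.
ζ = δ/√(4π² + δ²) = 0.7965/√(39.48 + 0.634) = 0.7965/6.333 = 0.1258.

0.126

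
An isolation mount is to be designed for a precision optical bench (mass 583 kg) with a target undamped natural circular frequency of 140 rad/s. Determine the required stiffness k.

k = m·ω_n² = 583 × 140.0² = 583 × 19600 = 11430000 N/m.

11400000 N/m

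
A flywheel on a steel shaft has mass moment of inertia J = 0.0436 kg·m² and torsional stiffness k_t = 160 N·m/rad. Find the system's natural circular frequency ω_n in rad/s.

60.6 rad/s

ω_n = √(k_t/J) = √(160/0.0436) = √3670 = 60.58 rad/s.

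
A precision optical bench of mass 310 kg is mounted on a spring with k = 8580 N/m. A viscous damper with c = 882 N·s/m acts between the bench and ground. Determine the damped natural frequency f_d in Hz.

0.806 Hz

ω_n = √(k/m) = √(8580/310) = 5.261 rad/s.
Critical damping c_c = 2√(k·m) = 2√(8580 × 310) = 3262 N·s/m, so ζ = c/c_c = 882/3262 = 0.2704.
ω_d = ω_n√(1 − ζ²) = 5.261 × √(1 − 0.0731) = 5.065 rad/s.
f_d = ω_d/(2π) = 0.8061 Hz.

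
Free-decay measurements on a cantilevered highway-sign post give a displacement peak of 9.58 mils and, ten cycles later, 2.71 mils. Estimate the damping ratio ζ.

Logarithmic decrement δ = (1/n)·ln(x₀/x_n) = (1/10)·ln(9.58/2.71) = (1/10)·ln(3.535) = 0.1263.
ζ = δ/√(4π² + δ²) = 0.1263/√(39.48 + 0.0159) = 0.1263/6.284 = 0.02009.

0.0201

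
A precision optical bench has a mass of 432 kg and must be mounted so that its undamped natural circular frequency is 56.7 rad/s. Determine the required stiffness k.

1390000 N/m

k = m·ω_n² = 432 × 56.70² = 432 × 3215 = 1389000 N/m.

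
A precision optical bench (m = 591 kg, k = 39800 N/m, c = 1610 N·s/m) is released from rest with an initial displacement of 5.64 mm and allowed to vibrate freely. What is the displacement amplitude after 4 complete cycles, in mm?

0.0821 mm

ζ = c/(2√(km)) = 1610/(2√(39800 × 591)) = 1610/9700 = 0.1660.
Logarithmic decrement δ = 2πζ/√(1 − ζ²) = 2π × 0.1660/√(1 − 0.0275) = 1.058.
After n cycles, x_n/x₀ = e^(−nδ), so x_4 = 5.64 × e^(−4 × 1.058) = 5.64 × 0.01455 = 0.08205 mm.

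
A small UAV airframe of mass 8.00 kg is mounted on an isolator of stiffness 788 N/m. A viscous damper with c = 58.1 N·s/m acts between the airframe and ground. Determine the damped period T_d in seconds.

ω_n = √(k/m) = √(788.0/8.00) = 9.925 rad/s.
Critical damping c_c = 2√(k·m) = 2√(788.0 × 8.00) = 158.8 N·s/m, so ζ = c/c_c = 58.1/158.8 = 0.3659.
ω_d = ω_n√(1 − ζ²) = 9.925 × √(1 − 0.134) = 9.237 rad/s.
T_d = 2π/ω_d = 0.6803 s.

0.680 s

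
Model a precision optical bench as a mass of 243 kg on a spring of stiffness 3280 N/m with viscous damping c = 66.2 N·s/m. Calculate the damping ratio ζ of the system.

ω_n = √(k/m) = √(3280/243) = 3.674 rad/s.
Critical damping c_c = 2√(k·m) = 2√(3280 × 243) = 1786 N·s/m, so ζ = c/c_c = 66.2/1786 = 0.03708.

0.0371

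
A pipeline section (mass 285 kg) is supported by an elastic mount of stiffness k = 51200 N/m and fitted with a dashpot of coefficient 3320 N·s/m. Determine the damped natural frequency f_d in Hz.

1.92 Hz

ω_n = √(k/m) = √(51200/285) = 13.40 rad/s.
Critical damping c_c = 2√(k·m) = 2√(51200 × 285) = 7640 N·s/m, so ζ = c/c_c = 3320/7640 = 0.4346.
ω_d = ω_n√(1 − ζ²) = 13.40 × √(1 − 0.189) = 12.07 rad/s.
f_d = ω_d/(2π) = 1.921 Hz.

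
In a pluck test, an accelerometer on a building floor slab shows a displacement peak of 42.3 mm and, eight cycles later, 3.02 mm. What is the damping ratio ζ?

0.0524

Logarithmic decrement δ = (1/n)·ln(x₀/x_n) = (1/8)·ln(42.3/3.02) = (1/8)·ln(14.01) = 0.3299.
ζ = δ/√(4π² + δ²) = 0.3299/√(39.48 + 0.109) = 0.3299/6.292 = 0.05244.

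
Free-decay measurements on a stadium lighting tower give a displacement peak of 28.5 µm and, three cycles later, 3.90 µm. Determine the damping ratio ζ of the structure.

0.105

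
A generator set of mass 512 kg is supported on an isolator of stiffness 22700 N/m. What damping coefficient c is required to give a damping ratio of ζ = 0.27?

c_c = 2√(k·m) = 2√(22700 × 512) = 6818 N·s/m.
c = ζ·c_c = 0.27 × 6818 = 1841 N·s/m.

1840 N·s/m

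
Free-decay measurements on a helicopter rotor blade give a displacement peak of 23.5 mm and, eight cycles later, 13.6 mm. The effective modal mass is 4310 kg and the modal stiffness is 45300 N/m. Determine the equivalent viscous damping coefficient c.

304 N·s/m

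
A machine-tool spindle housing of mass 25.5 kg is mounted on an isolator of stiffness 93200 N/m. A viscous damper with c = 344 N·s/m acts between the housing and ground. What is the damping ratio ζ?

ω_n = √(k/m) = √(93200/25.5) = 60.46 rad/s.
Critical damping c_c = 2√(k·m) = 2√(93200 × 25.5) = 3083 N·s/m, so ζ = c/c_c = 344/3083 = 0.1116.

0.112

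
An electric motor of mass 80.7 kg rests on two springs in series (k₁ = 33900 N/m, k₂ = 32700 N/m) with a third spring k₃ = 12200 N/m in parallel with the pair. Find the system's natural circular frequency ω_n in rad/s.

18.9 rad/s

Series pair: k_s = k₁k₂/(k₁+k₂) = (33900)(32700)/(33900 + 32700) = 16640 N/m. In parallel with k₃: k_eq = 16640 + 12200 = 28840 N/m.
ω_n = √(k_eq/m) = √(28840/80.7) = √357.4 = 18.91 rad/s.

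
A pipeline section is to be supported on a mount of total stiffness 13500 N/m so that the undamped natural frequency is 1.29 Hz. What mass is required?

205 kg

ω_n = 2πf_n = 2π × 1.29 = 8.105 rad/s.
m = k/ω_n² = 13500/8.105² = 13500/65.70 = 205.5 kg.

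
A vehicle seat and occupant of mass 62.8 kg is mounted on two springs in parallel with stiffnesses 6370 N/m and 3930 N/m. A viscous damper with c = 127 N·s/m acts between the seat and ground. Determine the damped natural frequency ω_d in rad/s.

Parallel springs add: k_eq = 6370 + 3930 = 10300 N/m.
ω_n = √(k_eq/m) = √(10300/62.8) = 12.81 rad/s.
Critical damping c_c = 2√(k_eq·m) = 2√(10300 × 62.8) = 1609 N·s/m, so ζ = c/c_c = 127/1609 = 0.07895.
ω_d = ω_n√(1 − ζ²) = 12.81 × √(1 − 0.00623) = 12.77 rad/s.

12.8 rad/s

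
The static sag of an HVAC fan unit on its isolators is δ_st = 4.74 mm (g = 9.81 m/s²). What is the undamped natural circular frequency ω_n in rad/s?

45.5 rad/s

ω_n = √(g/δ_st) = √(9.81/0.00474) = √2070 = 45.49 rad/s.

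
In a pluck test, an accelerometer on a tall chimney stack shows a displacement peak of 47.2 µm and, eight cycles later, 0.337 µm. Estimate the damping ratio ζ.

Logarithmic decrement δ = (1/n)·ln(x₀/x_n) = (1/8)·ln(47.2/0.337) = (1/8)·ln(140.1) = 0.6178.
ζ = δ/√(4π² + δ²) = 0.6178/√(39.48 + 0.382) = 0.6178/6.313 = 0.09785.

0.0978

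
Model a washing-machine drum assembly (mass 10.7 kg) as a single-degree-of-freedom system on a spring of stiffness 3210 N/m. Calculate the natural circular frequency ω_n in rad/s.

17.3 rad/s

ω_n = √(k/m) = √(3210/10.7) = √300.0 = 17.32 rad/s.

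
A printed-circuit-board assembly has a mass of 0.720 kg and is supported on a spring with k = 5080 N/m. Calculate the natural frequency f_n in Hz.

ω_n = √(k/m) = √(5080/0.720) = √7056 = 84.00 rad/s.
f_n = ω_n/(2π) = 84.00/6.283 = 13.37 Hz.

13.4 Hz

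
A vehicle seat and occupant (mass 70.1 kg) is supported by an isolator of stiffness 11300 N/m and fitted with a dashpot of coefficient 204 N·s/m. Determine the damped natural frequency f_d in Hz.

2.01 Hz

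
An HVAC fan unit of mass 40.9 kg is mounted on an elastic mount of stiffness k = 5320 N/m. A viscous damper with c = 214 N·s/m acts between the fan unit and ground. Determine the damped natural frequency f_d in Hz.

1.77 Hz

ω_n = √(k/m) = √(5320/40.9) = 11.40 rad/s.
Critical damping c_c = 2√(k·m) = 2√(5320 × 40.9) = 932.9 N·s/m, so ζ = c/c_c = 214/932.9 = 0.2294.
ω_d = ω_n√(1 − ζ²) = 11.40 × √(1 − 0.0526) = 11.10 rad/s.
f_d = ω_d/(2π) = 1.767 Hz.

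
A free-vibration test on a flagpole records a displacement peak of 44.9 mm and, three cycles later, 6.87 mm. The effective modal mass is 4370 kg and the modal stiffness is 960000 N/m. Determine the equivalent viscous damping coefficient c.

12800 N·s/m

Logarithmic decrement δ = (1/n)·ln(x₀/x_n) = (1/3)·ln(44.9/6.87) = (1/3)·ln(6.536) = 0.6258.
ζ = δ/√(4π² + δ²) = 0.6258/√(39.48 + 0.392) = 0.6258/6.314 = 0.09910.
c = ζ · 2√(km) = 0.09910 × 2√(960000 × 4370) = 0.09910 × 129500 = 12840 N·s/m.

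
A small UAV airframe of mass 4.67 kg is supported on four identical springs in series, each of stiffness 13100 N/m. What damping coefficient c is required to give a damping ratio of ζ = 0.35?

86.6 N·s/m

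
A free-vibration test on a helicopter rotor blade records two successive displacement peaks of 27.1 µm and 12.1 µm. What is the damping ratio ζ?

0.127

Logarithmic decrement δ = (1/n)·ln(x₀/x_n) = (1/1)·ln(27.1/12.1) = (1/1)·ln(2.240) = 0.8063.
ζ = δ/√(4π² + δ²) = 0.8063/√(39.48 + 0.650) = 0.8063/6.335 = 0.1273.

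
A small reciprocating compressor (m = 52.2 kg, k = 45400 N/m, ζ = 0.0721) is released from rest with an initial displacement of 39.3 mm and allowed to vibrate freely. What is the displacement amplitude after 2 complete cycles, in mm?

15.8 mm

Logarithmic decrement δ = 2πζ/√(1 − ζ²) = 2π × 0.07210/√(1 − 0.00520) = 0.4542.
After n cycles, x_n/x₀ = e^(−nδ), so x_2 = 39.3 × e^(−2 × 0.4542) = 39.3 × 0.4032 = 15.84 mm.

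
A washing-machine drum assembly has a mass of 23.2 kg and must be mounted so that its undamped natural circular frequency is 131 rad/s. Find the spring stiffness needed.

k = m·ω_n² = 23.2 × 131.0² = 23.2 × 17160 = 398100 N/m.

398000 N/m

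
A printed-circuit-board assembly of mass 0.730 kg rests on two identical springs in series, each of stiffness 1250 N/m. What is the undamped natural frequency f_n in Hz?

Series springs: 1/k_eq = 2/1250, so k_eq = 1250/2 = 625.0 N/m.
ω_n = √(k_eq/m) = √(625.0/0.730) = √856.2 = 29.26 rad/s.
f_n = ω_n/(2π) = 29.26/6.283 = 4.657 Hz.

4.66 Hz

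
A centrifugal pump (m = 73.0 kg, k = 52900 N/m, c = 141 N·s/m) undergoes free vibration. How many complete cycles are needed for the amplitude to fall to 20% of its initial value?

ζ = c/(2√(km)) = 141/(2√(52900 × 73.0)) = 141/3930 = 0.03588.
Logarithmic decrement δ = 2πζ/√(1 − ζ²) = 2π × 0.03588/√(1 − 0.00129) = 0.2256.
x_n/x₀ = e^(−nδ) ≤ 0.2; take ln: n ≥ ln(1/0.2)/δ = 1.609/0.2256 = 7.135.
So 8 complete cycles are required.

8 cycles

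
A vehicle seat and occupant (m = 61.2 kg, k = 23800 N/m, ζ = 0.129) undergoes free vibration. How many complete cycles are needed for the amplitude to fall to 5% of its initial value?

Logarithmic decrement δ = 2πζ/√(1 − ζ²) = 2π × 0.1290/√(1 − 0.0166) = 0.8174.
x_n/x₀ = e^(−nδ) ≤ 0.05; take ln: n ≥ ln(1/0.05)/δ = 2.996/0.8174 = 3.665.
So 4 complete cycles are required.

4 cycles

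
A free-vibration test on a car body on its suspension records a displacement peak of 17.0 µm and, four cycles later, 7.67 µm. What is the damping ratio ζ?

Logarithmic decrement δ = (1/n)·ln(x₀/x_n) = (1/4)·ln(17.0/7.67) = (1/4)·ln(2.216) = 0.1990.
ζ = δ/√(4π² + δ²) = 0.1990/√(39.48 + 0.0396) = 0.1990/6.286 = 0.03165.

0.0317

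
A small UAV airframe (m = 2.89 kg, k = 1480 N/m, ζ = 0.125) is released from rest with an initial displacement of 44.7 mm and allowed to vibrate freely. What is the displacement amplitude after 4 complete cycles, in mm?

Logarithmic decrement δ = 2πζ/√(1 − ζ²) = 2π × 0.1250/√(1 − 0.0156) = 0.7916.
After n cycles, x_n/x₀ = e^(−nδ), so x_4 = 44.7 × e^(−4 × 0.7916) = 44.7 × 0.04215 = 1.884 mm.

1.88 mm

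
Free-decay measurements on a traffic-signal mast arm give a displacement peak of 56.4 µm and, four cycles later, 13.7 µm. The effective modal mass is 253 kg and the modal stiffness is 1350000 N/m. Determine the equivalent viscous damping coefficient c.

2080 N·s/m

Logarithmic decrement δ = (1/n)·ln(x₀/x_n) = (1/4)·ln(56.4/13.7) = (1/4)·ln(4.117) = 0.3538.
ζ = δ/√(4π² + δ²) = 0.3538/√(39.48 + 0.125) = 0.3538/6.293 = 0.05621.
c = ζ · 2√(km) = 0.05621 × 2√(1350000 × 253) = 0.05621 × 36960 = 2078 N·s/m.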